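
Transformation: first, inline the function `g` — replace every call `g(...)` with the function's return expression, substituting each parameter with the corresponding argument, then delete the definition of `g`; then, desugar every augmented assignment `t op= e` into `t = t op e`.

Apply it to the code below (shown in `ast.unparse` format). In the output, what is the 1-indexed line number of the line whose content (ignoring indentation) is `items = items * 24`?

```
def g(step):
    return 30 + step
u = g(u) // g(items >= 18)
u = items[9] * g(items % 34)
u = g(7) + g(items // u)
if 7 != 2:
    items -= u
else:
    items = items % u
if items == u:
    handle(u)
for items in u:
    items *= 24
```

11

Transformed code:
u = (30 + u) // (30 + (items >= 18))
u = items[9] * (30 + items % 34)
u = 30 + 7 + (30 + items // u)
if 7 != 2:
    items = items - u
else:
    items = items % u
if items == u:
    handle(u)
for items in u:
    items = items * 24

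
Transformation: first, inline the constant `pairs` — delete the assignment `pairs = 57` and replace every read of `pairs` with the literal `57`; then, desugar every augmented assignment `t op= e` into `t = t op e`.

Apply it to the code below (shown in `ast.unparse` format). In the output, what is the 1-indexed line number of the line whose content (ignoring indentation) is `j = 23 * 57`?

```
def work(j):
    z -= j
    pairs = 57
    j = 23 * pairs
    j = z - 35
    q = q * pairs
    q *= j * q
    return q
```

3

Transformed code:
def work(j):
    z = z - j
    j = 23 * 57
    j = z - 35
    q = q * 57
    q = q * (j * q)
    return q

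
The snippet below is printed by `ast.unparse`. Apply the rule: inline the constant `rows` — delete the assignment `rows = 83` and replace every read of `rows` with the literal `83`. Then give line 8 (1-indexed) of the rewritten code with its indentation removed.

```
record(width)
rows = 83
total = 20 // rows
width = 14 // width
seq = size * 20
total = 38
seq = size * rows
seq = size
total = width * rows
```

Transformed code:
record(width)
total = 20 // 83
width = 14 // width
seq = size * 20
total = 38
seq = size * 83
seq = size
total = width * 83

total = width * 83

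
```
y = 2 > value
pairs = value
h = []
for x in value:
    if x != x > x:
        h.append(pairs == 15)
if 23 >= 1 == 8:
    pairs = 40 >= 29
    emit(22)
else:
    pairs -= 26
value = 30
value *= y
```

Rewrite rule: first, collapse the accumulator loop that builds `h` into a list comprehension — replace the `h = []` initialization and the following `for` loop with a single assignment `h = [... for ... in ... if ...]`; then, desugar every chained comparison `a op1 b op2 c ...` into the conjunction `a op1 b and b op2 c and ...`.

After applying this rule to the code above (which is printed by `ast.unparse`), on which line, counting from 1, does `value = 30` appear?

Transformed code:
y = 2 > value
pairs = value
h = [pairs == 15 for x in value if x != x and x > x]
if 23 >= 1 and 1 == 8:
    pairs = 40 >= 29
    emit(22)
else:
    pairs -= 26
value = 30
value *= y

9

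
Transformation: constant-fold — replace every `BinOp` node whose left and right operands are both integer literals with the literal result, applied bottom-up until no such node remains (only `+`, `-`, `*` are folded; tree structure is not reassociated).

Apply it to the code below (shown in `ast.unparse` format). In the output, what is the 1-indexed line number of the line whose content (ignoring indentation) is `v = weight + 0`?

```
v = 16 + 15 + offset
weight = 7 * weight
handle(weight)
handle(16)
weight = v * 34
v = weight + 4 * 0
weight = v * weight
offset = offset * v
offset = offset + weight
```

6

Transformed code:
v = 31 + offset
weight = 7 * weight
handle(weight)
handle(16)
weight = v * 34
v = weight + 0
weight = v * weight
offset = offset * v
offset = offset + weight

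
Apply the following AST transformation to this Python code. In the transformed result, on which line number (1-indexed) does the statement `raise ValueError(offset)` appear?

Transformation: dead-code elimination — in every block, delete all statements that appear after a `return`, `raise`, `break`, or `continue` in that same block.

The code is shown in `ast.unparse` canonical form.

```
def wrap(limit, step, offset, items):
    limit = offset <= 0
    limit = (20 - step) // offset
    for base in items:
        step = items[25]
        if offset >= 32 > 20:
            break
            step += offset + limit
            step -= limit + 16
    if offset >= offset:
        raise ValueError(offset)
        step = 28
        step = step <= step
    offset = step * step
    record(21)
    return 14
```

9

Transformed code:
def wrap(limit, step, offset, items):
    limit = offset <= 0
    limit = (20 - step) // offset
    for base in items:
        step = items[25]
        if offset >= 32 > 20:
            break
    if offset >= offset:
        raise ValueError(offset)
    offset = step * step
    record(21)
    return 14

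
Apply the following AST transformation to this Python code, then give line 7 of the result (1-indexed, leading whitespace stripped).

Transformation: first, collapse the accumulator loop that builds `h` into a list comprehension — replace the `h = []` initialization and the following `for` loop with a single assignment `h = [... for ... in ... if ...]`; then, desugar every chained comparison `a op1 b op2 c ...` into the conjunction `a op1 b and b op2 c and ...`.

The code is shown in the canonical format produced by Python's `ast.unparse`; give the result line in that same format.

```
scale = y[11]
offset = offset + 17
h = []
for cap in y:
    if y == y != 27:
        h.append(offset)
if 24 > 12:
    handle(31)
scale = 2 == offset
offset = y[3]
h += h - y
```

offset = y[3]

Transformed code:
scale = y[11]
offset = offset + 17
h = [offset for cap in y if y == y and y != 27]
if 24 > 12:
    handle(31)
scale = 2 == offset
offset = y[3]
h += h - y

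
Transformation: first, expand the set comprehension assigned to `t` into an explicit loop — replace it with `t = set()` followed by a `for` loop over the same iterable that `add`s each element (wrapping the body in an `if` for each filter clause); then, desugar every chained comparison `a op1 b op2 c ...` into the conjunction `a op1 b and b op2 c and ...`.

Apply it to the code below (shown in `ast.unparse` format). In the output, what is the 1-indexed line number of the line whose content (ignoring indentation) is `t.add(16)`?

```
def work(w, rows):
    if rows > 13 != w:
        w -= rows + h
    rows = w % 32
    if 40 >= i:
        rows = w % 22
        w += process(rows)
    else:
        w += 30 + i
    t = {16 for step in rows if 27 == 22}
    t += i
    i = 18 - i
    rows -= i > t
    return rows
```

Transformed code:
def work(w, rows):
    if rows > 13 and 13 != w:
        w -= rows + h
    rows = w % 32
    if 40 >= i:
        rows = w % 22
        w += process(rows)
    else:
        w += 30 + i
    t = set()
    for step in rows:
        if 27 == 22:
            t.add(16)
    t += i
    i = 18 - i
    rows -= i > t
    return rows

13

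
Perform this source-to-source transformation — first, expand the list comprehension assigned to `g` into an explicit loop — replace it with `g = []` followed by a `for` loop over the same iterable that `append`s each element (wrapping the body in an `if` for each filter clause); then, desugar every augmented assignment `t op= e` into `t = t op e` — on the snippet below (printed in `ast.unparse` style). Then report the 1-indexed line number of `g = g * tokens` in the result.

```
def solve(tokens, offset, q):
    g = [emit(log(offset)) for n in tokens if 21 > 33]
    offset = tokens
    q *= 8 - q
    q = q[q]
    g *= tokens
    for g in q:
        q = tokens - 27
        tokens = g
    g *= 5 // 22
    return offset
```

9

Transformed code:
def solve(tokens, offset, q):
    g = []
    for n in tokens:
        if 21 > 33:
            g.append(emit(log(offset)))
    offset = tokens
    q = q * (8 - q)
    q = q[q]
    g = g * tokens
    for g in q:
        q = tokens - 27
        tokens = g
    g = g * (5 // 22)
    return offset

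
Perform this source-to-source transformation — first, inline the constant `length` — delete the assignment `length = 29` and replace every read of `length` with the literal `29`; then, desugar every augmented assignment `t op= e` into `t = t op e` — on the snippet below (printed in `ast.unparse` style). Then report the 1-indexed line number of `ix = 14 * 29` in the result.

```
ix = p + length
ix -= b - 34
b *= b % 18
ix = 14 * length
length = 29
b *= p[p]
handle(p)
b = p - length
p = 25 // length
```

Transformed code:
ix = p + 29
ix = ix - (b - 34)
b = b * (b % 18)
ix = 14 * 29
b = b * p[p]
handle(p)
b = p - 29
p = 25 // 29

4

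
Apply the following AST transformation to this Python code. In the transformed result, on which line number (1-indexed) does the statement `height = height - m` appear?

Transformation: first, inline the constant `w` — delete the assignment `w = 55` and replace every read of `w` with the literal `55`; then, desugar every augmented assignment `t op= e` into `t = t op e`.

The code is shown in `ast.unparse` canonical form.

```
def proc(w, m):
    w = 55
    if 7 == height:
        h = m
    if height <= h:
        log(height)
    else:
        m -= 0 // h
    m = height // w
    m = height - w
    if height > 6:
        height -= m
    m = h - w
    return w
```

Transformed code:
def proc(w, m):
    if 7 == height:
        h = m
    if height <= h:
        log(height)
    else:
        m = m - 0 // h
    m = height // 55
    m = height - 55
    if height > 6:
        height = height - m
    m = h - 55
    return 55

11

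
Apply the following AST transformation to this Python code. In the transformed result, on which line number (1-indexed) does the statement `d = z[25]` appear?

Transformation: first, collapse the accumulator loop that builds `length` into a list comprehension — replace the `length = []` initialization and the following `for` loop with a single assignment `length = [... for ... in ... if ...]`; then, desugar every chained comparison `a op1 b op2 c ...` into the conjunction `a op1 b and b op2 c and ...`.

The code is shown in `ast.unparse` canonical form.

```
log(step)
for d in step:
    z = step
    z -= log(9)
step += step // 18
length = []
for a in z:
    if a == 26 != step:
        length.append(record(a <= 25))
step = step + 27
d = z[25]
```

8

Transformed code:
log(step)
for d in step:
    z = step
    z -= log(9)
step += step // 18
length = [record(a <= 25) for a in z if a == 26 and 26 != step]
step = step + 27
d = z[25]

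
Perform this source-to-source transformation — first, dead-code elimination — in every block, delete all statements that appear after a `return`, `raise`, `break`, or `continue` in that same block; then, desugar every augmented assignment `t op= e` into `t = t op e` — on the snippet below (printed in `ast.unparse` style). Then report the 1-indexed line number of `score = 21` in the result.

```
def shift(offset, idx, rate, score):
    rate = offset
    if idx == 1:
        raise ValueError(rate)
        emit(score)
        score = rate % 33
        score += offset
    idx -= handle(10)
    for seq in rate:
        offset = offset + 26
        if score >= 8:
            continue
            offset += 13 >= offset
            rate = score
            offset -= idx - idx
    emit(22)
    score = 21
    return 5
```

11

Transformed code:
def shift(offset, idx, rate, score):
    rate = offset
    if idx == 1:
        raise ValueError(rate)
    idx = idx - handle(10)
    for seq in rate:
        offset = offset + 26
        if score >= 8:
            continue
    emit(22)
    score = 21
    return 5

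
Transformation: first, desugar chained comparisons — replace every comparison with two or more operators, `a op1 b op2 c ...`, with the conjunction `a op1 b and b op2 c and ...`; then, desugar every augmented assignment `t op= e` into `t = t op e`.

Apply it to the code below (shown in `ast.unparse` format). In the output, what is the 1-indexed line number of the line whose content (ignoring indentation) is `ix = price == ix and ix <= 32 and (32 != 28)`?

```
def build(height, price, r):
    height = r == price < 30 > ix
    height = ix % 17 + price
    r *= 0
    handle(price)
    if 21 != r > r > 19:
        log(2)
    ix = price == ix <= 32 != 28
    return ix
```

8

Transformed code:
def build(height, price, r):
    height = r == price and price < 30 and (30 > ix)
    height = ix % 17 + price
    r = r * 0
    handle(price)
    if 21 != r and r > r and (r > 19):
        log(2)
    ix = price == ix and ix <= 32 and (32 != 28)
    return ix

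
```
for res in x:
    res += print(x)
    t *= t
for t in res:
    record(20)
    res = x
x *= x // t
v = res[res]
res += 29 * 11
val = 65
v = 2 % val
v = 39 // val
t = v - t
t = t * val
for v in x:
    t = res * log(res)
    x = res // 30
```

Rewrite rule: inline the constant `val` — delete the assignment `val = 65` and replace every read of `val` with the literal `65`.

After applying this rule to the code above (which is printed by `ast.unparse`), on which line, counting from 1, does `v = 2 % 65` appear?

10

Transformed code:
for res in x:
    res += print(x)
    t *= t
for t in res:
    record(20)
    res = x
x *= x // t
v = res[res]
res += 29 * 11
v = 2 % 65
v = 39 // 65
t = v - t
t = t * 65
for v in x:
    t = res * log(res)
    x = res // 30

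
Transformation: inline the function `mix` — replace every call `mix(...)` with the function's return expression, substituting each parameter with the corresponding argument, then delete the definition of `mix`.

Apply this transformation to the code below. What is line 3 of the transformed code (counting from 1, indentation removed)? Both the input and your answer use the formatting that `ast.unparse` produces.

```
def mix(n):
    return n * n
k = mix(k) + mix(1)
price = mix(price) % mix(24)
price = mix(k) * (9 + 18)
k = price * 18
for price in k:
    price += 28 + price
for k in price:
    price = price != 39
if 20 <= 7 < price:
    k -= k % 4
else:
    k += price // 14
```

price = k * k * (9 + 18)

Transformed code:
k = k * k + 1 * 1
price = price * price % (24 * 24)
price = k * k * (9 + 18)
k = price * 18
for price in k:
    price += 28 + price
for k in price:
    price = price != 39
if 20 <= 7 < price:
    k -= k % 4
else:
    k += price // 14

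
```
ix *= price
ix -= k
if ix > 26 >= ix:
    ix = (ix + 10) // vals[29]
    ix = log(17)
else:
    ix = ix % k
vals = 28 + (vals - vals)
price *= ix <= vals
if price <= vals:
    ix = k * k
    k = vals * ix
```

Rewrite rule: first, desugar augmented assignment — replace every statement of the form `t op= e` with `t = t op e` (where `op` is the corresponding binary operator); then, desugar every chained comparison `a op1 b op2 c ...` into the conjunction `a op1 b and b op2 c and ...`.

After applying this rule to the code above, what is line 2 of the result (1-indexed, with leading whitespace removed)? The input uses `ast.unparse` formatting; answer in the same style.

Transformed code:
ix = ix * price
ix = ix - k
if ix > 26 and 26 >= ix:
    ix = (ix + 10) // vals[29]
    ix = log(17)
else:
    ix = ix % k
vals = 28 + (vals - vals)
price = price * (ix <= vals)
if price <= vals:
    ix = k * k
    k = vals * ix

ix = ix - k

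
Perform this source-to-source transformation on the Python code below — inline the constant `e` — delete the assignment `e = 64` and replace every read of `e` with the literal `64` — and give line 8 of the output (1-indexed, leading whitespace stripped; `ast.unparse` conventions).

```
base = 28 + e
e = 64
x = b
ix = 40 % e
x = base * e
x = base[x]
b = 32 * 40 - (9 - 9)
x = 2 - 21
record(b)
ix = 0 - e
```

record(b)

Transformed code:
base = 28 + 64
x = b
ix = 40 % 64
x = base * 64
x = base[x]
b = 32 * 40 - (9 - 9)
x = 2 - 21
record(b)
ix = 0 - 64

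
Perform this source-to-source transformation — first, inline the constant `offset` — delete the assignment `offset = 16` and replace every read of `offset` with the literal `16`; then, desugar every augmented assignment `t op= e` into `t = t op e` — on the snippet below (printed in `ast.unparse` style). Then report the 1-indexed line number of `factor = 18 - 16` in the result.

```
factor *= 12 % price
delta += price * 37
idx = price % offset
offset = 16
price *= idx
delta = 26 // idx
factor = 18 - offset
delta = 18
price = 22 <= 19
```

6

Transformed code:
factor = factor * (12 % price)
delta = delta + price * 37
idx = price % 16
price = price * idx
delta = 26 // idx
factor = 18 - 16
delta = 18
price = 22 <= 19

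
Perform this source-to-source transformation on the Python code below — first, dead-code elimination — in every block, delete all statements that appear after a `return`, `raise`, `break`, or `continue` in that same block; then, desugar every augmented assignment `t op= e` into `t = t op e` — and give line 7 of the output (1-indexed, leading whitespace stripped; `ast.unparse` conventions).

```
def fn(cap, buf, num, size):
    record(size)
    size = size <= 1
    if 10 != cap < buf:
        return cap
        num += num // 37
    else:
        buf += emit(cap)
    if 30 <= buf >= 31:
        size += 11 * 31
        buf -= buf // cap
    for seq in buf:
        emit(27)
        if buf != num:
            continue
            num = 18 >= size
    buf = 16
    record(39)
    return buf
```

Transformed code:
def fn(cap, buf, num, size):
    record(size)
    size = size <= 1
    if 10 != cap < buf:
        return cap
    else:
        buf = buf + emit(cap)
    if 30 <= buf >= 31:
        size = size + 11 * 31
        buf = buf - buf // cap
    for seq in buf:
        emit(27)
        if buf != num:
            continue
    buf = 16
    record(39)
    return buf

buf = buf + emit(cap)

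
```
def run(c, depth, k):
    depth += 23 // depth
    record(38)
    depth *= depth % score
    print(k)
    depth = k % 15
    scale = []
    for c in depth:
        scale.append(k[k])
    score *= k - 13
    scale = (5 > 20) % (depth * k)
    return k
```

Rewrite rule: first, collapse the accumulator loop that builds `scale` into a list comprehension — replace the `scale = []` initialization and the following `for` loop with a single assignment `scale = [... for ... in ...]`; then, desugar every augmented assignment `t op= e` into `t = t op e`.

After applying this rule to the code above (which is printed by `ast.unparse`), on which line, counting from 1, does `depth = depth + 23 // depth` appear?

Transformed code:
def run(c, depth, k):
    depth = depth + 23 // depth
    record(38)
    depth = depth * (depth % score)
    print(k)
    depth = k % 15
    scale = [k[k] for c in depth]
    score = score * (k - 13)
    scale = (5 > 20) % (depth * k)
    return k

2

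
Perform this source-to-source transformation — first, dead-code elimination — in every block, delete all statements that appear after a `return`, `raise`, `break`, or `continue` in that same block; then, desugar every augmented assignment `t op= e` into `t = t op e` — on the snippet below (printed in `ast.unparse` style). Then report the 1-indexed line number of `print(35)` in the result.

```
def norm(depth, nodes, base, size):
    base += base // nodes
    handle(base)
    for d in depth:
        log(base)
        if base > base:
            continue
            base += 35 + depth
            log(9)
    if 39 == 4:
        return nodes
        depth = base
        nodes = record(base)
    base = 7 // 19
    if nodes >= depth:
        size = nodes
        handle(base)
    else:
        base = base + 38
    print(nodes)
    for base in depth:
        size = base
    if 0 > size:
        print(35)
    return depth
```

20

Transformed code:
def norm(depth, nodes, base, size):
    base = base + base // nodes
    handle(base)
    for d in depth:
        log(base)
        if base > base:
            continue
    if 39 == 4:
        return nodes
    base = 7 // 19
    if nodes >= depth:
        size = nodes
        handle(base)
    else:
        base = base + 38
    print(nodes)
    for base in depth:
        size = base
    if 0 > size:
        print(35)
    return depth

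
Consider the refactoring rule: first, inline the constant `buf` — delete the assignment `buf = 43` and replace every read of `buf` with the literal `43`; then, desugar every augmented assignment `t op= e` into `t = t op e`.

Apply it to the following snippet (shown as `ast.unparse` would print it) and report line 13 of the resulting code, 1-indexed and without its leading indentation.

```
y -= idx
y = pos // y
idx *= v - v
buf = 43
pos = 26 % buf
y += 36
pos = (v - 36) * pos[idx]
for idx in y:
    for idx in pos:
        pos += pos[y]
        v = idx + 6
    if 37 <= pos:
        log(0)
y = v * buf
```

Transformed code:
y = y - idx
y = pos // y
idx = idx * (v - v)
pos = 26 % 43
y = y + 36
pos = (v - 36) * pos[idx]
for idx in y:
    for idx in pos:
        pos = pos + pos[y]
        v = idx + 6
    if 37 <= pos:
        log(0)
y = v * 43

y = v * 43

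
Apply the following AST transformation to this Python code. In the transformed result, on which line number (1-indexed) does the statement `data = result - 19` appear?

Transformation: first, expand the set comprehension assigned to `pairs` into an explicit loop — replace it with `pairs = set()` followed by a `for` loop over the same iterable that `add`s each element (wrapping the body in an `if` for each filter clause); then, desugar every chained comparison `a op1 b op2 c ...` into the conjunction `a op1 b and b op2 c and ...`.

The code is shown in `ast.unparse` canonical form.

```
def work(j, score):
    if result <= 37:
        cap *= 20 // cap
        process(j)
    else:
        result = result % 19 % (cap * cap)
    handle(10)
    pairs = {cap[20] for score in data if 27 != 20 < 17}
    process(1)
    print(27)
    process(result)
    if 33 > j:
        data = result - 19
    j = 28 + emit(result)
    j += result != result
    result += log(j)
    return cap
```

Transformed code:
def work(j, score):
    if result <= 37:
        cap *= 20 // cap
        process(j)
    else:
        result = result % 19 % (cap * cap)
    handle(10)
    pairs = set()
    for score in data:
        if 27 != 20 and 20 < 17:
            pairs.add(cap[20])
    process(1)
    print(27)
    process(result)
    if 33 > j:
        data = result - 19
    j = 28 + emit(result)
    j += result != result
    result += log(j)
    return cap

16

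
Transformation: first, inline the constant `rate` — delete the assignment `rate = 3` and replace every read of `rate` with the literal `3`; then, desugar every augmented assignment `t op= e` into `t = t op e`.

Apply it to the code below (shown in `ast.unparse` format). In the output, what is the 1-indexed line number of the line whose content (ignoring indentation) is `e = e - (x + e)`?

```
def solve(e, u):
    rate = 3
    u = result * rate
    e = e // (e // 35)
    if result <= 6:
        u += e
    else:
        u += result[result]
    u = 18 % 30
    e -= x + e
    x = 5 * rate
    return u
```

Transformed code:
def solve(e, u):
    u = result * 3
    e = e // (e // 35)
    if result <= 6:
        u = u + e
    else:
        u = u + result[result]
    u = 18 % 30
    e = e - (x + e)
    x = 5 * 3
    return u

9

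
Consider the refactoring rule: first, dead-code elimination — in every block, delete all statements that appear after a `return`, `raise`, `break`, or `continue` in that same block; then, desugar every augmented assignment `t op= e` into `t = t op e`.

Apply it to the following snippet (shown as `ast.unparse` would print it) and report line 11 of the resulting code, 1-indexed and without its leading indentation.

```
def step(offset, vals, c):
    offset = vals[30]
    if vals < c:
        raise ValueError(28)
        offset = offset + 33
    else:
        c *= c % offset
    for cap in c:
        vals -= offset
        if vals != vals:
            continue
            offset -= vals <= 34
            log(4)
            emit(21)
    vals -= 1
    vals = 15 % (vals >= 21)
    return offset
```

Transformed code:
def step(offset, vals, c):
    offset = vals[30]
    if vals < c:
        raise ValueError(28)
    else:
        c = c * (c % offset)
    for cap in c:
        vals = vals - offset
        if vals != vals:
            continue
    vals = vals - 1
    vals = 15 % (vals >= 21)
    return offset

vals = vals - 1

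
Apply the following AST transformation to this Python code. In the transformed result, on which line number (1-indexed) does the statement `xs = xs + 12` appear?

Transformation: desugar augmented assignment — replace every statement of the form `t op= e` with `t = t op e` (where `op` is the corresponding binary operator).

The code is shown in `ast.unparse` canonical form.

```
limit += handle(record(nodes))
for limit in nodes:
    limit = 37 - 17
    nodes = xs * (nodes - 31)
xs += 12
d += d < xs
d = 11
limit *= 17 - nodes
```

Transformed code:
limit = limit + handle(record(nodes))
for limit in nodes:
    limit = 37 - 17
    nodes = xs * (nodes - 31)
xs = xs + 12
d = d + (d < xs)
d = 11
limit = limit * (17 - nodes)

5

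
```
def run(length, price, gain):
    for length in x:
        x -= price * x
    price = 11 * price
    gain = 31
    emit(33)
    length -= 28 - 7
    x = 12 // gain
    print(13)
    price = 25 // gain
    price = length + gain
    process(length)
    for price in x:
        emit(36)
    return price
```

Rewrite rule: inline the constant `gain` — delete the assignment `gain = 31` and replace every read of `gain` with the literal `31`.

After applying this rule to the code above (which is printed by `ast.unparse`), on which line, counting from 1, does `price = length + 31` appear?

10

Transformed code:
def run(length, price, gain):
    for length in x:
        x -= price * x
    price = 11 * price
    emit(33)
    length -= 28 - 7
    x = 12 // 31
    print(13)
    price = 25 // 31
    price = length + 31
    process(length)
    for price in x:
        emit(36)
    return price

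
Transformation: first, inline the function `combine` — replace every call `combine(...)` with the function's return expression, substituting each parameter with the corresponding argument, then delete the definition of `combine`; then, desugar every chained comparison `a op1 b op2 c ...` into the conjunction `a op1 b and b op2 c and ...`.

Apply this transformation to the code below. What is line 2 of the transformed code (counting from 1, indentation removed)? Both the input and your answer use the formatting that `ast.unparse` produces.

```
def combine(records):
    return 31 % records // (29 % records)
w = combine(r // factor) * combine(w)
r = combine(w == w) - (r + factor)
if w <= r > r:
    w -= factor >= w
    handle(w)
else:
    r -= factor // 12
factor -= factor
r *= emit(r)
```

Transformed code:
w = 31 % (r // factor) // (29 % (r // factor)) * (31 % w // (29 % w))
r = 31 % (w == w) // (29 % (w == w)) - (r + factor)
if w <= r and r > r:
    w -= factor >= w
    handle(w)
else:
    r -= factor // 12
factor -= factor
r *= emit(r)

r = 31 % (w == w) // (29 % (w == w)) - (r + factor)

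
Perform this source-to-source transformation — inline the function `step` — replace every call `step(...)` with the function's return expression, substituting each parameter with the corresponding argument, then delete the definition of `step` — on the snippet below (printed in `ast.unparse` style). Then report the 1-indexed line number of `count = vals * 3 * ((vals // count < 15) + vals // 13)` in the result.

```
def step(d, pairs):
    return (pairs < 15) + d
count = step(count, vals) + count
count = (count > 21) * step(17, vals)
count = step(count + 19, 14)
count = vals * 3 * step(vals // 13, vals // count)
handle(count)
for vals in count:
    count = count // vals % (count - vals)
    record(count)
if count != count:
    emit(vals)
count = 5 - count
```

4

Transformed code:
count = (vals < 15) + count + count
count = (count > 21) * ((vals < 15) + 17)
count = (14 < 15) + (count + 19)
count = vals * 3 * ((vals // count < 15) + vals // 13)
handle(count)
for vals in count:
    count = count // vals % (count - vals)
    record(count)
if count != count:
    emit(vals)
count = 5 - count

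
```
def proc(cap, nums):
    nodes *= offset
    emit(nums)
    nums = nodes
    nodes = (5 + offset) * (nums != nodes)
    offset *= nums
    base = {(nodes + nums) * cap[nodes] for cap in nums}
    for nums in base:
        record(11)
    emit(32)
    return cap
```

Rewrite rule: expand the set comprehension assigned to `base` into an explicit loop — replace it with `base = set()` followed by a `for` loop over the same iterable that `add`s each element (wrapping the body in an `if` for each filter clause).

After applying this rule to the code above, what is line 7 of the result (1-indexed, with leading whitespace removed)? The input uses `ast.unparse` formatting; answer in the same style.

Transformed code:
def proc(cap, nums):
    nodes *= offset
    emit(nums)
    nums = nodes
    nodes = (5 + offset) * (nums != nodes)
    offset *= nums
    base = set()
    for cap in nums:
        base.add((nodes + nums) * cap[nodes])
    for nums in base:
        record(11)
    emit(32)
    return cap

base = set()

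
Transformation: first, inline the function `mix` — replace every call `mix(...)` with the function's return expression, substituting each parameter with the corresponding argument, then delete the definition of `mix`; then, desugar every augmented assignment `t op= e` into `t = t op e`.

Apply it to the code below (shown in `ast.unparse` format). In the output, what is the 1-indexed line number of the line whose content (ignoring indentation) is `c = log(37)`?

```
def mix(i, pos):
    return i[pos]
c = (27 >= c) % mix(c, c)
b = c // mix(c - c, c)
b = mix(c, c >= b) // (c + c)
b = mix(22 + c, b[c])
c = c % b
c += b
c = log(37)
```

Transformed code:
c = (27 >= c) % c[c]
b = c // (c - c)[c]
b = c[c >= b] // (c + c)
b = (22 + c)[b[c]]
c = c % b
c = c + b
c = log(37)

7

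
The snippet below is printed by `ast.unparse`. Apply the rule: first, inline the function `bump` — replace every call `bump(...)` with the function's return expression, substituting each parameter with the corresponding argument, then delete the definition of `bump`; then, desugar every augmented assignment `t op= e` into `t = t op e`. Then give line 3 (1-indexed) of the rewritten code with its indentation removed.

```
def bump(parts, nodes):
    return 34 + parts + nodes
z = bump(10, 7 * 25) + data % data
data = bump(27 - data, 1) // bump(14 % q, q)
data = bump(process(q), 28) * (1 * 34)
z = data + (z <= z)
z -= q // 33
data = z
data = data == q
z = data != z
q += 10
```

Transformed code:
z = 34 + 10 + 7 * 25 + data % data
data = (34 + (27 - data) + 1) // (34 + 14 % q + q)
data = (34 + process(q) + 28) * (1 * 34)
z = data + (z <= z)
z = z - q // 33
data = z
data = data == q
z = data != z
q = q + 10

data = (34 + process(q) + 28) * (1 * 34)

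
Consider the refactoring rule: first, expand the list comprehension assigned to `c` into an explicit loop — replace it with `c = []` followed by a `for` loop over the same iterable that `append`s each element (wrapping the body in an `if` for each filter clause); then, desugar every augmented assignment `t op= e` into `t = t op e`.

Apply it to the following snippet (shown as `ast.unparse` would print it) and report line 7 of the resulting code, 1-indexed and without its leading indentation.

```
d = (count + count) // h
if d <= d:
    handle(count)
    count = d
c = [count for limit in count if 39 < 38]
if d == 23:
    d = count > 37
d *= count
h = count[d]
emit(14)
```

Transformed code:
d = (count + count) // h
if d <= d:
    handle(count)
    count = d
c = []
for limit in count:
    if 39 < 38:
        c.append(count)
if d == 23:
    d = count > 37
d = d * count
h = count[d]
emit(14)

if 39 < 38:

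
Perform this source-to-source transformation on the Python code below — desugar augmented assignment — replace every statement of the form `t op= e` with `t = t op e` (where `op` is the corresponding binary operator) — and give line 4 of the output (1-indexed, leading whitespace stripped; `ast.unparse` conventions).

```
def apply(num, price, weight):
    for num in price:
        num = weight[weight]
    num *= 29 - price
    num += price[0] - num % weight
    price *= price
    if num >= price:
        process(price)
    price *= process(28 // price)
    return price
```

Transformed code:
def apply(num, price, weight):
    for num in price:
        num = weight[weight]
    num = num * (29 - price)
    num = num + (price[0] - num % weight)
    price = price * price
    if num >= price:
        process(price)
    price = price * process(28 // price)
    return price

num = num * (29 - price)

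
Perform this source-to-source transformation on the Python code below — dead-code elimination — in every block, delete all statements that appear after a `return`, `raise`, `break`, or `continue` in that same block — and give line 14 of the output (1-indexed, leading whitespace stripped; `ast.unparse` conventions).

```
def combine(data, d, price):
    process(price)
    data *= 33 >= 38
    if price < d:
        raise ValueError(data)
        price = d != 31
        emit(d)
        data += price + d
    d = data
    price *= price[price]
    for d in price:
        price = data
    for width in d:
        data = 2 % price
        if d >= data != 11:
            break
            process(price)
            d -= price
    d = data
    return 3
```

Transformed code:
def combine(data, d, price):
    process(price)
    data *= 33 >= 38
    if price < d:
        raise ValueError(data)
    d = data
    price *= price[price]
    for d in price:
        price = data
    for width in d:
        data = 2 % price
        if d >= data != 11:
            break
    d = data
    return 3

d = data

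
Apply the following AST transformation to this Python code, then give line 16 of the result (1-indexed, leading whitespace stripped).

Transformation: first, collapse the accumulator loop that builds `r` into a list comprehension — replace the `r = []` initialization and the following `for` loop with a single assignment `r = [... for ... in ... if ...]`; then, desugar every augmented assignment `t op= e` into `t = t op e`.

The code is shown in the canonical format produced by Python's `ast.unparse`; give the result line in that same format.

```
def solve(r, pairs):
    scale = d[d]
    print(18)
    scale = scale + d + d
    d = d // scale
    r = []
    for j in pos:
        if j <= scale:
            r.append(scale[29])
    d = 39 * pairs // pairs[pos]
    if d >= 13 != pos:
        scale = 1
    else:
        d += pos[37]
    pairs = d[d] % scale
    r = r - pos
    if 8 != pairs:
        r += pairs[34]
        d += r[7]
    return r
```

Transformed code:
def solve(r, pairs):
    scale = d[d]
    print(18)
    scale = scale + d + d
    d = d // scale
    r = [scale[29] for j in pos if j <= scale]
    d = 39 * pairs // pairs[pos]
    if d >= 13 != pos:
        scale = 1
    else:
        d = d + pos[37]
    pairs = d[d] % scale
    r = r - pos
    if 8 != pairs:
        r = r + pairs[34]
        d = d + r[7]
    return r

d = d + r[7]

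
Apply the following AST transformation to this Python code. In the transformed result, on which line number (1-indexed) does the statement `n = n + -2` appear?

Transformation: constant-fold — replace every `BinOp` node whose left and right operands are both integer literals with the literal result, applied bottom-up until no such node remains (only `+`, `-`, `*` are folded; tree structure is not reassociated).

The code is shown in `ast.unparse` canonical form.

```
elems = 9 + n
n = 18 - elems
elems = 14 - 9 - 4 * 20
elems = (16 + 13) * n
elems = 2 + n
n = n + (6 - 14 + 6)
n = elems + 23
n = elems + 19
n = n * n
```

6

Transformed code:
elems = 9 + n
n = 18 - elems
elems = -75
elems = 29 * n
elems = 2 + n
n = n + -2
n = elems + 23
n = elems + 19
n = n * n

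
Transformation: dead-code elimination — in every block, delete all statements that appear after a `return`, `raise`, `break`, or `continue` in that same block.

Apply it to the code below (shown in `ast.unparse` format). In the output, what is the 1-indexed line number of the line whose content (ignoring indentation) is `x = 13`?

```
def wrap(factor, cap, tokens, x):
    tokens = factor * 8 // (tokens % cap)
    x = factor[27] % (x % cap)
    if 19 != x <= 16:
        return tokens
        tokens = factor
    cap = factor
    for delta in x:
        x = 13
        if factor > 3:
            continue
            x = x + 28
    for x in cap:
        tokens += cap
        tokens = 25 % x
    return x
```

8

Transformed code:
def wrap(factor, cap, tokens, x):
    tokens = factor * 8 // (tokens % cap)
    x = factor[27] % (x % cap)
    if 19 != x <= 16:
        return tokens
    cap = factor
    for delta in x:
        x = 13
        if factor > 3:
            continue
    for x in cap:
        tokens += cap
        tokens = 25 % x
    return x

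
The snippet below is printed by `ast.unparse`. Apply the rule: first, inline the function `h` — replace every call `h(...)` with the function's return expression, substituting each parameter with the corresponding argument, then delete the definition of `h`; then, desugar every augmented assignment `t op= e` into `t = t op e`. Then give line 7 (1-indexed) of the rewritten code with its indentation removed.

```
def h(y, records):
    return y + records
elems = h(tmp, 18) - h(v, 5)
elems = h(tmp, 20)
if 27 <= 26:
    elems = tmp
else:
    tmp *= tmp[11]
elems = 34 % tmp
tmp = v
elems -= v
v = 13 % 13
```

Transformed code:
elems = tmp + 18 - (v + 5)
elems = tmp + 20
if 27 <= 26:
    elems = tmp
else:
    tmp = tmp * tmp[11]
elems = 34 % tmp
tmp = v
elems = elems - v
v = 13 % 13

elems = 34 % tmp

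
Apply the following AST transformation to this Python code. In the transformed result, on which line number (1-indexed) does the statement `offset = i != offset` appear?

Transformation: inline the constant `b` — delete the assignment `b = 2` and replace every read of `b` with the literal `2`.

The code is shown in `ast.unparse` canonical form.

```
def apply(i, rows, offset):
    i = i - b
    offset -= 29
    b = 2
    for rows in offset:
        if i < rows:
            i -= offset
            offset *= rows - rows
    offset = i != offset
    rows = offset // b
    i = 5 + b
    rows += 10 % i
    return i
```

8

Transformed code:
def apply(i, rows, offset):
    i = i - 2
    offset -= 29
    for rows in offset:
        if i < rows:
            i -= offset
            offset *= rows - rows
    offset = i != offset
    rows = offset // 2
    i = 5 + 2
    rows += 10 % i
    return i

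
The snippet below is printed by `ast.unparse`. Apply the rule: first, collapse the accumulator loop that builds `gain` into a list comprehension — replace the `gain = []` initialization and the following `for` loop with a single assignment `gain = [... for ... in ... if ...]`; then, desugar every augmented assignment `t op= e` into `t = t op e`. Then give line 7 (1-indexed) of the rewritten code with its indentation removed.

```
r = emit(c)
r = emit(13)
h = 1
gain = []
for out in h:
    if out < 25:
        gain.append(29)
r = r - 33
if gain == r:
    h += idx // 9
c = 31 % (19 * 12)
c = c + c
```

h = h + idx // 9

Transformed code:
r = emit(c)
r = emit(13)
h = 1
gain = [29 for out in h if out < 25]
r = r - 33
if gain == r:
    h = h + idx // 9
c = 31 % (19 * 12)
c = c + c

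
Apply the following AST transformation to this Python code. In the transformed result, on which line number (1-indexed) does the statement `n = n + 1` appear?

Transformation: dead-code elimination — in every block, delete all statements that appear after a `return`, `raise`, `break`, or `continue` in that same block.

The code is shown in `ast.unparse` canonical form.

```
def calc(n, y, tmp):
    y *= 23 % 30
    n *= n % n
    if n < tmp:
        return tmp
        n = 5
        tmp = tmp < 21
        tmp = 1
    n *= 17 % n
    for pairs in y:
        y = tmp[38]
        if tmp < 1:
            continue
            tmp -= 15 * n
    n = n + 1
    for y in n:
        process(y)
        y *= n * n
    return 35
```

11

Transformed code:
def calc(n, y, tmp):
    y *= 23 % 30
    n *= n % n
    if n < tmp:
        return tmp
    n *= 17 % n
    for pairs in y:
        y = tmp[38]
        if tmp < 1:
            continue
    n = n + 1
    for y in n:
        process(y)
        y *= n * n
    return 35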